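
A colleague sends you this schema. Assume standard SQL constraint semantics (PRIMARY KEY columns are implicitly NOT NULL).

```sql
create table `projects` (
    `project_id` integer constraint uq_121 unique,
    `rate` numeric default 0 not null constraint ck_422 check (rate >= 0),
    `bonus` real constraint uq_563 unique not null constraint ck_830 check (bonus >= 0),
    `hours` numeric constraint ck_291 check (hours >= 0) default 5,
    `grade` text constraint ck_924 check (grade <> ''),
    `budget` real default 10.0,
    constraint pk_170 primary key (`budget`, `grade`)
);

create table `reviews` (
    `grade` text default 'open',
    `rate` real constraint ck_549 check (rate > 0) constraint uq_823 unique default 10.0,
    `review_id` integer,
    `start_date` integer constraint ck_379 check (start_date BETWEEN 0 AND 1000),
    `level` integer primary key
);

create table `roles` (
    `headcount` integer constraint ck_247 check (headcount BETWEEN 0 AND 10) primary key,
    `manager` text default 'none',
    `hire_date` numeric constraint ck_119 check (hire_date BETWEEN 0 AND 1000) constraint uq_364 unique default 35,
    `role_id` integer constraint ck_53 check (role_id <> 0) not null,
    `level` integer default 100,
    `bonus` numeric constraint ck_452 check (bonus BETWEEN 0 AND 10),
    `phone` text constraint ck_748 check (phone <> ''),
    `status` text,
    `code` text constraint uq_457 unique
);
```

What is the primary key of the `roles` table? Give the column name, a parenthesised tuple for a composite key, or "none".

headcount

headcount is declared PRIMARY KEY inline on the column.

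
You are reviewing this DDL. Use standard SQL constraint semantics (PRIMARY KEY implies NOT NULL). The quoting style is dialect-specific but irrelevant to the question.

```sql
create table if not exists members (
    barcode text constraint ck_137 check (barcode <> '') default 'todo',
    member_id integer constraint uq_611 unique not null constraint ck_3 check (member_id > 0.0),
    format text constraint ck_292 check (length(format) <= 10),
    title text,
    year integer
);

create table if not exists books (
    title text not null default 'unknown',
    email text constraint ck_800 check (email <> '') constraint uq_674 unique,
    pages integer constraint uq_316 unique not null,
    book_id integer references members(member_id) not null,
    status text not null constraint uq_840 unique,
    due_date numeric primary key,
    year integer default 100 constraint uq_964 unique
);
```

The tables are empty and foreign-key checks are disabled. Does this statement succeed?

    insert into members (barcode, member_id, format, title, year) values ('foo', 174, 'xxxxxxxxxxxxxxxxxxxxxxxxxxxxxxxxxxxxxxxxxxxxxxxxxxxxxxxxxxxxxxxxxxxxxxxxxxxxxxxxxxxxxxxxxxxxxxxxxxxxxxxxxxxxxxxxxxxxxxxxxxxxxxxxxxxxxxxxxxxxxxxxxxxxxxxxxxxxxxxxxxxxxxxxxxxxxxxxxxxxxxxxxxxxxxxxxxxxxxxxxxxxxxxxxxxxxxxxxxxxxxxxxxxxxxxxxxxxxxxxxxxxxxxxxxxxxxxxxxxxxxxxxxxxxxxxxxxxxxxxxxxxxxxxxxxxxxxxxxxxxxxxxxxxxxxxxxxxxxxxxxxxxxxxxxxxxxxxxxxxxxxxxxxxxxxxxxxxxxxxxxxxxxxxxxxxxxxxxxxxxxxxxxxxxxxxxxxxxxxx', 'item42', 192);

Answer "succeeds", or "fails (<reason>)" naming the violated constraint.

The value 'xxxxxxxxxxxxxxxxxxxxxxxxxxxxxxxxxxxxxxxxxxxxxxxxxxxxxxxxxxxxxxxxxxxxxxxxxxxxxxxxxxxxxxxxxxxxxxxxxxxxxxxxxxxxxxxxxxxxxxxxxxxxxxxxxxxxxxxxxxxxxxxxxxxxxxxxxxxxxxxxxxxxxxxxxxxxxxxxxxxxxxxxxxxxxxxxxxxxxxxxxxxxxxxxxxxxxxxxxxxxxxxxxxxxxxxxxxxxxxxxxxxxxxxxxxxxxxxxxxxxxxxxxxxxxxxxxxxxxxxxxxxxxxxxxxxxxxxxxxxxxxxxxxxxxxxxxxxxxxxxxxxxxxxxxxxxxxxxxxxxxxxxxxxxxxxxxxxxxxxxxxxxxxxxxxxxxxxxxxxxxxxxxxxxxxxxxxxxxxxx' for format violates CHECK (length(format) <= 10).

fails (CHECK on format)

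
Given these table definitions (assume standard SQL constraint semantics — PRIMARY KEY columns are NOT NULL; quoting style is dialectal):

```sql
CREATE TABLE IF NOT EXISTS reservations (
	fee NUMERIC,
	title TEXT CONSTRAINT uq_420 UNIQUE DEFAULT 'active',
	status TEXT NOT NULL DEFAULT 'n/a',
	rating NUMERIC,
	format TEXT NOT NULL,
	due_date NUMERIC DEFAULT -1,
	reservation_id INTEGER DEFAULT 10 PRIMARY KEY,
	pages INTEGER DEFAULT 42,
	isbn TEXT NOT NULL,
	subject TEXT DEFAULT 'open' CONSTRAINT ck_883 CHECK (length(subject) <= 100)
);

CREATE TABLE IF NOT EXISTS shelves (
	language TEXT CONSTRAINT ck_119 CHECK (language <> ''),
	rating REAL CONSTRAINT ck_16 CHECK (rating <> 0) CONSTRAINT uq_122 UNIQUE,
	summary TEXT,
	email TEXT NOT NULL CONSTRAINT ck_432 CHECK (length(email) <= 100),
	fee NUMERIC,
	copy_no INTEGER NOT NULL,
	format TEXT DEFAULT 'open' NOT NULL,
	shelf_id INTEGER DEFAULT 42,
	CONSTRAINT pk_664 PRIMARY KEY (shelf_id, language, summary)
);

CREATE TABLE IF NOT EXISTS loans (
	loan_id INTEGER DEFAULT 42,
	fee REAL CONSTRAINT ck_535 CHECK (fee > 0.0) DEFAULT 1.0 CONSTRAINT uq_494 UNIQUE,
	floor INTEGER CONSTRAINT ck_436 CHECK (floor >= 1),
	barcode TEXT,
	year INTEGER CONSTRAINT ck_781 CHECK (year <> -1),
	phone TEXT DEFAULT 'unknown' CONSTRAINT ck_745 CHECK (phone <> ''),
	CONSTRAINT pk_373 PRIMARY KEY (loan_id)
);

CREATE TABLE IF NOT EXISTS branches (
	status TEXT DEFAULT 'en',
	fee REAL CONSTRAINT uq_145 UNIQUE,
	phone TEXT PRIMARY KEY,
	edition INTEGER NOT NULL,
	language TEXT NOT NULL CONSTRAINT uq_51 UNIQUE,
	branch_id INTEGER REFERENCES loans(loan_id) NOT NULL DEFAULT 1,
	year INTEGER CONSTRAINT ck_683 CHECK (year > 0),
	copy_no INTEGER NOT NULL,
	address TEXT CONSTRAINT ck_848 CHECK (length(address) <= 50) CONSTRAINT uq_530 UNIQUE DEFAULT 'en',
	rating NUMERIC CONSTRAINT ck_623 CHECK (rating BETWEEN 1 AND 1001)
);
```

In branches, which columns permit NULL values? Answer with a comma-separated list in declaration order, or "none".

status, fee, year, address, rating

- status: DEFAULT only fills an omitted column; an explicit NULL is still allowed → nullable.
- fee: UNIQUE does not imply NOT NULL → nullable.
- phone: part of the PRIMARY KEY, which implies NOT NULL → not nullable.
- edition: declared NOT NULL → not nullable.
- language: declared NOT NULL → not nullable.
- branch_id: declared NOT NULL → not nullable.
- year: CHECK does not forbid NULL (a CHECK constraint passes when its expression is NULL) → nullable.
- copy_no: declared NOT NULL → not nullable.
- address: CHECK does not forbid NULL (a CHECK constraint passes when its expression is NULL) → nullable.
- rating: CHECK does not forbid NULL (a CHECK constraint passes when its expression is NULL) → nullable.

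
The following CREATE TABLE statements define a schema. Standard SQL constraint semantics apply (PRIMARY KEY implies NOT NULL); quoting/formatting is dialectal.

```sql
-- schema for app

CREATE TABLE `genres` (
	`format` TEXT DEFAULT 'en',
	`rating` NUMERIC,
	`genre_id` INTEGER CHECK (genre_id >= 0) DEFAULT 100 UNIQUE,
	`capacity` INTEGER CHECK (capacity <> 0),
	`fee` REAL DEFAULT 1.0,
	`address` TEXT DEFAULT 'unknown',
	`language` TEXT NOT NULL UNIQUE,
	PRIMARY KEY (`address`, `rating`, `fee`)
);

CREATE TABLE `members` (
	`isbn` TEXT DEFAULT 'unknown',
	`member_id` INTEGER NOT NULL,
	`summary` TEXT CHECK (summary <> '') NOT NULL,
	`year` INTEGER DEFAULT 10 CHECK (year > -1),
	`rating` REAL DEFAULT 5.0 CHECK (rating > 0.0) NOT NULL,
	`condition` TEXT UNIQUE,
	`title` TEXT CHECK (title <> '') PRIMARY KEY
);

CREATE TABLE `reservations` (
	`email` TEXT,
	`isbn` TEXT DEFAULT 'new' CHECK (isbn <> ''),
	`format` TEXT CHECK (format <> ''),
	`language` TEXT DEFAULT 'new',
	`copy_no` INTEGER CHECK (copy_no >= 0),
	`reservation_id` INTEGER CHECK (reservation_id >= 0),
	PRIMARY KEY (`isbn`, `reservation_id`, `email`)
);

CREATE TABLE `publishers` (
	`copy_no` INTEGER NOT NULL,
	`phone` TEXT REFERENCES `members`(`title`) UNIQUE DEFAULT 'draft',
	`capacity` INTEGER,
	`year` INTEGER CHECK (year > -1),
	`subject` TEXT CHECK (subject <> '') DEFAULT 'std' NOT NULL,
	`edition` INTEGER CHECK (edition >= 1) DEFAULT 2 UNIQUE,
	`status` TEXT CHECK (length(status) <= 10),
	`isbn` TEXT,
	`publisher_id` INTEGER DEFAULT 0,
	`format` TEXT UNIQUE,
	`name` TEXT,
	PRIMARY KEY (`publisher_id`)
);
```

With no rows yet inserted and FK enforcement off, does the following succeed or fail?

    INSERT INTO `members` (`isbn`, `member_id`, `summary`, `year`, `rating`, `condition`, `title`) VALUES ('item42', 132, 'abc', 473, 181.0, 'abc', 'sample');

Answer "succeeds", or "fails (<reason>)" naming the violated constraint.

NOT NULL columns: member_id is supplied; rating is supplied; summary is supplied; title is supplied.
CHECK constraints: 'abc' satisfies (summary <> ''); 473 satisfies (year > -1); 181.0 satisfies (rating > 0.0); 'sample' satisfies (title <> '').
No constraint is violated.

succeeds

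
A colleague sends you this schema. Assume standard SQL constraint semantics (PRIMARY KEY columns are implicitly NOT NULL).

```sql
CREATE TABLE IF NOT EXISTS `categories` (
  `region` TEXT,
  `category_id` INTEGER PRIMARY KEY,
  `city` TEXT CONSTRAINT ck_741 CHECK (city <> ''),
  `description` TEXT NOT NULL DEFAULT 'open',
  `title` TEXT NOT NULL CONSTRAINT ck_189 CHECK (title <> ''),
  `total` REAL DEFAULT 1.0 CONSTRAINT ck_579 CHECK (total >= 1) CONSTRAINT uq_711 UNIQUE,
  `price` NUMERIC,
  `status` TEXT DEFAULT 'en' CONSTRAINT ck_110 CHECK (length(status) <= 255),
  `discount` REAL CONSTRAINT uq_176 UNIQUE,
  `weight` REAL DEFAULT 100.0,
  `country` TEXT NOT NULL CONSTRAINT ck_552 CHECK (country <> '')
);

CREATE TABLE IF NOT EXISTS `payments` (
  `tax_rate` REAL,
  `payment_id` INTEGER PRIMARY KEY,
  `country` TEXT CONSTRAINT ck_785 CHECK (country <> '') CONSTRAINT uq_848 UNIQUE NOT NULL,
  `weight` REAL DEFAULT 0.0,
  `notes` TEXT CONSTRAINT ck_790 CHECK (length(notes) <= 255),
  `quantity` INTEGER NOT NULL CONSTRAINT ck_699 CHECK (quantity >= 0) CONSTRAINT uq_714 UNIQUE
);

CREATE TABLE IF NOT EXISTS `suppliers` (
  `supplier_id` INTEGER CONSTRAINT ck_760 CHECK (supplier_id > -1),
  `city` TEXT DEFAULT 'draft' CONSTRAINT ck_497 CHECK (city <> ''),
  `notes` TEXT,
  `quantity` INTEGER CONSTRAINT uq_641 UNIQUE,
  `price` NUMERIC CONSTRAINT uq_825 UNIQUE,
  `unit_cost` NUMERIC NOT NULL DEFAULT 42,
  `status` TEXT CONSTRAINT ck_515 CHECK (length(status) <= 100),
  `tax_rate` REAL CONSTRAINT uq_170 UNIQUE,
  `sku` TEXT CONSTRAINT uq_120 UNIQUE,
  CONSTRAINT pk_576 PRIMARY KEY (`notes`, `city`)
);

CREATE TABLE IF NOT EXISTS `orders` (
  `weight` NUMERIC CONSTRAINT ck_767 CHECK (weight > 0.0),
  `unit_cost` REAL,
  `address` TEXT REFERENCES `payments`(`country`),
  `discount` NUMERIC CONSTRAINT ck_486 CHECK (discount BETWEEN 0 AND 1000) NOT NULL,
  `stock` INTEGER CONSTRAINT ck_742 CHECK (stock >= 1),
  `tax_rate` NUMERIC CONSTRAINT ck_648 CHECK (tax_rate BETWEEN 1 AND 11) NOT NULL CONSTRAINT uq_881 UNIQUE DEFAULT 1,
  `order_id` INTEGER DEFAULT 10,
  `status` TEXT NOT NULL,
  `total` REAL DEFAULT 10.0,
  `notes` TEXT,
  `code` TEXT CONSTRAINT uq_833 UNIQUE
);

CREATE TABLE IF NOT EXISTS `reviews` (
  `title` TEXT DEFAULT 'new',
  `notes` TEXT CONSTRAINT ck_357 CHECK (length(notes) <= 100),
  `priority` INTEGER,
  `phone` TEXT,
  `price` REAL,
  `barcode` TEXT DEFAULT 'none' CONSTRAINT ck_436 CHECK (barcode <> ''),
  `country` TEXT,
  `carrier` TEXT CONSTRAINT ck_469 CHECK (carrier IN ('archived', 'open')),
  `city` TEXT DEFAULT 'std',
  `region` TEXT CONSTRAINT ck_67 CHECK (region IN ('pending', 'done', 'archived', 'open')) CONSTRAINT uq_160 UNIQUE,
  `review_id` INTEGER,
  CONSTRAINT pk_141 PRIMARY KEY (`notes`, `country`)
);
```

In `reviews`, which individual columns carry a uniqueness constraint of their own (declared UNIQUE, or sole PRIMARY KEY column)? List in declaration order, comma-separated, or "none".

- title: no UNIQUE or single-column PK constraint.
- notes: part of a composite PRIMARY KEY — only the tuple is unique, not this column on its own.
- priority: no UNIQUE or single-column PK constraint.
- phone: no UNIQUE or single-column PK constraint.
- price: no UNIQUE or single-column PK constraint.
- barcode: no UNIQUE or single-column PK constraint.
- country: part of a composite PRIMARY KEY — only the tuple is unique, not this column on its own.
- carrier: no UNIQUE or single-column PK constraint.
- city: no UNIQUE or single-column PK constraint.
- region: declared UNIQUE → unique.
- review_id: no UNIQUE or single-column PK constraint.

region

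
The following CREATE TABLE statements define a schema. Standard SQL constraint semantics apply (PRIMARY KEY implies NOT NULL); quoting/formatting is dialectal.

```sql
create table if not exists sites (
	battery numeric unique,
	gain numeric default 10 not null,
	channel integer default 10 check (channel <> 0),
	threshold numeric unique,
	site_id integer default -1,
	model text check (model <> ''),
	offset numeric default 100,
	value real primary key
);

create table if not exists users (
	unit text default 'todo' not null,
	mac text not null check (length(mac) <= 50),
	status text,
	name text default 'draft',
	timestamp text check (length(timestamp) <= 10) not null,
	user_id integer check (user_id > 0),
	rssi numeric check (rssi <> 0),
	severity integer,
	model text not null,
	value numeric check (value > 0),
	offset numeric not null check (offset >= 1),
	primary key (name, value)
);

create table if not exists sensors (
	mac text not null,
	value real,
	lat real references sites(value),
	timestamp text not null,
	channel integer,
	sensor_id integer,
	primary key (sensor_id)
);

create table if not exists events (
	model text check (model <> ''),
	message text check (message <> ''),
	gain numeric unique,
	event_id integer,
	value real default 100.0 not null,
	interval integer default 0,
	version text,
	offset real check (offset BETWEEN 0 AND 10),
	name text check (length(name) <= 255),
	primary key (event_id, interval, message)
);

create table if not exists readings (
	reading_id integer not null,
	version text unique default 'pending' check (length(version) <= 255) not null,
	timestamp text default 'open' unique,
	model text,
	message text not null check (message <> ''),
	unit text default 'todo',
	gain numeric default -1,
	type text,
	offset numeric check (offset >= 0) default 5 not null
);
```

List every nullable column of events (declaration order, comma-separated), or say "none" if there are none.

model, gain, version, offset, name

- model: CHECK does not forbid NULL (a CHECK constraint passes when its expression is NULL) → nullable.
- message: part of the PRIMARY KEY, which implies NOT NULL → not nullable.
- gain: UNIQUE does not imply NOT NULL → nullable.
- event_id: part of the PRIMARY KEY, which implies NOT NULL → not nullable.
- value: declared NOT NULL → not nullable.
- interval: part of the PRIMARY KEY, which implies NOT NULL → not nullable.
- version: no NOT NULL constraint applies → nullable.
- offset: CHECK does not forbid NULL (a CHECK constraint passes when its expression is NULL) → nullable.
- name: CHECK does not forbid NULL (a CHECK constraint passes when its expression is NULL) → nullable.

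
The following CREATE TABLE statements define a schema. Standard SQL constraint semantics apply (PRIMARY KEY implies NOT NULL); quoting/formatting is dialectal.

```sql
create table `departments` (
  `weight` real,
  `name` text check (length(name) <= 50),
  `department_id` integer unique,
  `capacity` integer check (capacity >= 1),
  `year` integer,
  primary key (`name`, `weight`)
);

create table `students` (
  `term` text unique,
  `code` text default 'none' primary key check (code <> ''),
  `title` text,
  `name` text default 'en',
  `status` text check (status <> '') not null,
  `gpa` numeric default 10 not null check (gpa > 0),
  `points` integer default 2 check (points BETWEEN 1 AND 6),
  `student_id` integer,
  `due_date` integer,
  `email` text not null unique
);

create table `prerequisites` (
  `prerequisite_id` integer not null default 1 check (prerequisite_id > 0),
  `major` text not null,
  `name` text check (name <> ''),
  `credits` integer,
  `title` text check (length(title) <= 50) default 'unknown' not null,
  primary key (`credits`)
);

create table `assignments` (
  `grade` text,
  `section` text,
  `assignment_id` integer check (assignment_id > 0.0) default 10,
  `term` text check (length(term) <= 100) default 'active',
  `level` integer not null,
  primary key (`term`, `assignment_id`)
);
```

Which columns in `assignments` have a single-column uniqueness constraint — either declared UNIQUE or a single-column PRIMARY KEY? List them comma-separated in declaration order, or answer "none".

none

- grade: no UNIQUE or single-column PK constraint.
- section: no UNIQUE or single-column PK constraint.
- assignment_id: part of a composite PRIMARY KEY — only the tuple is unique, not this column on its own.
- term: part of a composite PRIMARY KEY — only the tuple is unique, not this column on its own.
- level: no UNIQUE or single-column PK constraint.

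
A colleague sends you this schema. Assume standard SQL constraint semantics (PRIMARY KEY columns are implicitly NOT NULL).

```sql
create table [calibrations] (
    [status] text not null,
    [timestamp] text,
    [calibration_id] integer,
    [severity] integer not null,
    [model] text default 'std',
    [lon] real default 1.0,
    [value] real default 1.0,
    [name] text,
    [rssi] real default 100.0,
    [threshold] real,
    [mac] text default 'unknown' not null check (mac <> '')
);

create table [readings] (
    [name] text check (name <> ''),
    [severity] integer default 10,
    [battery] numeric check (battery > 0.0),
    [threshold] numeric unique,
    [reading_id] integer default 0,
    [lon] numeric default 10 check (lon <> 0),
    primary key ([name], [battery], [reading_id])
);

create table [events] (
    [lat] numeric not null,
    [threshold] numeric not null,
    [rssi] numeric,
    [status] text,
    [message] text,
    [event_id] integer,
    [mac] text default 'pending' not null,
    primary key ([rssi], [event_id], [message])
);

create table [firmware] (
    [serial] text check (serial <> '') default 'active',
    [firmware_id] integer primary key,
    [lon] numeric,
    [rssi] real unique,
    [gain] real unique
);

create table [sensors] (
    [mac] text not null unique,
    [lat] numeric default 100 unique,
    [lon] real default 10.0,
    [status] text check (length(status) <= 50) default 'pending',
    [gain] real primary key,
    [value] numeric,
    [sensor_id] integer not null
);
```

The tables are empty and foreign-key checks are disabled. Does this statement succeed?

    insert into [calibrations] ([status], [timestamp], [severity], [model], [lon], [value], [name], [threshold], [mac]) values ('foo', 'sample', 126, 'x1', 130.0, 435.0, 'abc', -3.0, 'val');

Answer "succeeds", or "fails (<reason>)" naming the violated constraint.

succeeds

NOT NULL columns: mac is supplied; severity is supplied; status is supplied.
CHECK constraints: 'val' satisfies (mac <> '').
No constraint is violated.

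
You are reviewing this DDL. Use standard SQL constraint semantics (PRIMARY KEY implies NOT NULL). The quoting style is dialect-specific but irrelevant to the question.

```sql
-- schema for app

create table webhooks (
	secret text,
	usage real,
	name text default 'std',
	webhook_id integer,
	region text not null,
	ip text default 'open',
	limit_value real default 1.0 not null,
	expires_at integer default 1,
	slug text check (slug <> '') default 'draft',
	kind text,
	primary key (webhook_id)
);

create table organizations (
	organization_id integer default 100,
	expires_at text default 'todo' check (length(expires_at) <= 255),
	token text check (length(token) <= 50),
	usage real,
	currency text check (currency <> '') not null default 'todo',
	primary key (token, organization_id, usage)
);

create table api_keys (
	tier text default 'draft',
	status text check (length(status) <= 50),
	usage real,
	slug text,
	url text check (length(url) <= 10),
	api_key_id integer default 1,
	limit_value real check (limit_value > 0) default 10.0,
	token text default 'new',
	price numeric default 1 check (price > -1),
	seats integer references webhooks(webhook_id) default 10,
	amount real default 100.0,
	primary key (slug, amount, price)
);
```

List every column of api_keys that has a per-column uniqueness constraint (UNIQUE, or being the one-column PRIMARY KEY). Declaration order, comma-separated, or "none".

- tier: no UNIQUE or single-column PK constraint.
- status: no UNIQUE or single-column PK constraint.
- usage: no UNIQUE or single-column PK constraint.
- slug: part of a composite PRIMARY KEY — only the tuple is unique, not this column on its own.
- url: no UNIQUE or single-column PK constraint.
- api_key_id: no UNIQUE or single-column PK constraint.
- limit_value: no UNIQUE or single-column PK constraint.
- token: no UNIQUE or single-column PK constraint.
- price: part of a composite PRIMARY KEY — only the tuple is unique, not this column on its own.
- seats: no UNIQUE or single-column PK constraint.
- amount: part of a composite PRIMARY KEY — only the tuple is unique, not this column on its own.

none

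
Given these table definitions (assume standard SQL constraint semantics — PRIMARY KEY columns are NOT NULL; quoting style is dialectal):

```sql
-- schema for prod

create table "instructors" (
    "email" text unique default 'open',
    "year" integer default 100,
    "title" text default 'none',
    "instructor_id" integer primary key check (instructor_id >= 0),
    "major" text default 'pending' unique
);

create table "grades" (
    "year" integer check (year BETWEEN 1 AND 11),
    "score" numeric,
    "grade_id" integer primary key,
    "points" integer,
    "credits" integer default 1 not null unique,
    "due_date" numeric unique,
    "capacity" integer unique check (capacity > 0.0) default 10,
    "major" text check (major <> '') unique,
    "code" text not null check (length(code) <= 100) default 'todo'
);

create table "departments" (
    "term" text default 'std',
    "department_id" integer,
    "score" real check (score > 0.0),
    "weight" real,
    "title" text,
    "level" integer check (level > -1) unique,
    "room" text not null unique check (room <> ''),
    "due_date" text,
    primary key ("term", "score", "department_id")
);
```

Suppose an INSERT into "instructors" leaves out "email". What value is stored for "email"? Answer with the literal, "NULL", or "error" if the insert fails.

'open'

email has an explicit DEFAULT 'open'.
When the column is omitted from an INSERT, that default is used.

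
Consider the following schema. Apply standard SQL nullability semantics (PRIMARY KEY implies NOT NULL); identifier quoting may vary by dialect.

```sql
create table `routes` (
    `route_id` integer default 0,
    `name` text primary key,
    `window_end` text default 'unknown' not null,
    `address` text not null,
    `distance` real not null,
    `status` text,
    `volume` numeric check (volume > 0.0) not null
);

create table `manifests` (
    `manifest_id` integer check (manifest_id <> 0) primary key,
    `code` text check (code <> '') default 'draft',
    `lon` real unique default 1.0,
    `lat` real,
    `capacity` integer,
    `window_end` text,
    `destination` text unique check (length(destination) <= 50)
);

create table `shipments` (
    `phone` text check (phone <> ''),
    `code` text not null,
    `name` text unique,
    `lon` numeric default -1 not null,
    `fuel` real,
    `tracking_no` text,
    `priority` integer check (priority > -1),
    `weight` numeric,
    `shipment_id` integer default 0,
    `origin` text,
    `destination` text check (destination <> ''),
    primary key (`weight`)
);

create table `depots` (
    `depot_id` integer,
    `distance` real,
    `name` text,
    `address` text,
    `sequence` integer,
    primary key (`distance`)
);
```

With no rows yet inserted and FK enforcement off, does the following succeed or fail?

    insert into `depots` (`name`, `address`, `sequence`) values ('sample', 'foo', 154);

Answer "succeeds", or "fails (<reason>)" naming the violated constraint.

fails (NOT NULL on distance)

distance is omitted from the column list and has no DEFAULT, so it would receive NULL.
But distance is part of the PRIMARY KEY (implied NOT NULL).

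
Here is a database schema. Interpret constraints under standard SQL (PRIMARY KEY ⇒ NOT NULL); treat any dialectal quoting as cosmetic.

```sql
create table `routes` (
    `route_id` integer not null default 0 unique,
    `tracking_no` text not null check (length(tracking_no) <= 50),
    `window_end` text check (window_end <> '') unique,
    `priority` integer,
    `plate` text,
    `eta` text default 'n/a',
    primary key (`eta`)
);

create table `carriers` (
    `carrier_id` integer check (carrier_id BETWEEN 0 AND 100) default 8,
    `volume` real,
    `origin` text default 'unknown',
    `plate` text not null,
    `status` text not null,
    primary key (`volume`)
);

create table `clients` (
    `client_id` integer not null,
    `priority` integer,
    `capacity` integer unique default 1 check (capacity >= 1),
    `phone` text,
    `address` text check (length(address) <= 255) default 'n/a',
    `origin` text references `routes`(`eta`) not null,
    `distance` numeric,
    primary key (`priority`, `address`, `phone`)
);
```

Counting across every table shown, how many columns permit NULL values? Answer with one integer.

7

routes: 3 nullable (window_end, priority, plate — PK (eta) and explicit NOT NULL columns excluded).
carriers: 2 nullable (carrier_id, origin — PK (volume) and explicit NOT NULL columns excluded).
clients: 2 nullable (capacity, distance — PK (priority, address, phone) and explicit NOT NULL columns excluded).
Total: 3 + 2 + 2 = 7.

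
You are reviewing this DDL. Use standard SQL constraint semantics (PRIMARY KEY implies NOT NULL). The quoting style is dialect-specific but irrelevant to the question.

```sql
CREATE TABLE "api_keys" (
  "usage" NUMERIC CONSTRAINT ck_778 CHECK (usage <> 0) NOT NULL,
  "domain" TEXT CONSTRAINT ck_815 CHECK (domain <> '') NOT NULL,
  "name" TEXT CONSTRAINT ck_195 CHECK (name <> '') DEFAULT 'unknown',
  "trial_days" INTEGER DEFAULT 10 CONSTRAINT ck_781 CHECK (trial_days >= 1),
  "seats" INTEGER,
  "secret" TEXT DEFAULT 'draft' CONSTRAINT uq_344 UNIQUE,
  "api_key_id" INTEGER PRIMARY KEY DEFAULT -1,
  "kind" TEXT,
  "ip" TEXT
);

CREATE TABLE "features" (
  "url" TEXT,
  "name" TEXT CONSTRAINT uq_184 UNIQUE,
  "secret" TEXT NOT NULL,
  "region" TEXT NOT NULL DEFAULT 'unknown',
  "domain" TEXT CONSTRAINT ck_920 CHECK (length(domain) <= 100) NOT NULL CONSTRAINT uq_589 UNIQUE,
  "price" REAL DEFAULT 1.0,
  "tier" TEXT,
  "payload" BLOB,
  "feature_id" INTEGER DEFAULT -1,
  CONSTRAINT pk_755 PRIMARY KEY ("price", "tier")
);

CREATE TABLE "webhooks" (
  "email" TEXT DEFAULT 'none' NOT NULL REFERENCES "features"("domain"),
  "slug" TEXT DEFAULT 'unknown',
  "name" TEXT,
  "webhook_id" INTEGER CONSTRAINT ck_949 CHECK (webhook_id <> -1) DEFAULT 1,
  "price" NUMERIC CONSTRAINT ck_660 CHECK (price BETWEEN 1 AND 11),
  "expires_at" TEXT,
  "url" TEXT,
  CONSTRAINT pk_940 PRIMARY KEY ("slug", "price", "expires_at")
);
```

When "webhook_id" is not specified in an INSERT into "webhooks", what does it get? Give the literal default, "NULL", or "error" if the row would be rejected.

webhook_id has an explicit DEFAULT 1.
When the column is omitted from an INSERT, that default is used.

1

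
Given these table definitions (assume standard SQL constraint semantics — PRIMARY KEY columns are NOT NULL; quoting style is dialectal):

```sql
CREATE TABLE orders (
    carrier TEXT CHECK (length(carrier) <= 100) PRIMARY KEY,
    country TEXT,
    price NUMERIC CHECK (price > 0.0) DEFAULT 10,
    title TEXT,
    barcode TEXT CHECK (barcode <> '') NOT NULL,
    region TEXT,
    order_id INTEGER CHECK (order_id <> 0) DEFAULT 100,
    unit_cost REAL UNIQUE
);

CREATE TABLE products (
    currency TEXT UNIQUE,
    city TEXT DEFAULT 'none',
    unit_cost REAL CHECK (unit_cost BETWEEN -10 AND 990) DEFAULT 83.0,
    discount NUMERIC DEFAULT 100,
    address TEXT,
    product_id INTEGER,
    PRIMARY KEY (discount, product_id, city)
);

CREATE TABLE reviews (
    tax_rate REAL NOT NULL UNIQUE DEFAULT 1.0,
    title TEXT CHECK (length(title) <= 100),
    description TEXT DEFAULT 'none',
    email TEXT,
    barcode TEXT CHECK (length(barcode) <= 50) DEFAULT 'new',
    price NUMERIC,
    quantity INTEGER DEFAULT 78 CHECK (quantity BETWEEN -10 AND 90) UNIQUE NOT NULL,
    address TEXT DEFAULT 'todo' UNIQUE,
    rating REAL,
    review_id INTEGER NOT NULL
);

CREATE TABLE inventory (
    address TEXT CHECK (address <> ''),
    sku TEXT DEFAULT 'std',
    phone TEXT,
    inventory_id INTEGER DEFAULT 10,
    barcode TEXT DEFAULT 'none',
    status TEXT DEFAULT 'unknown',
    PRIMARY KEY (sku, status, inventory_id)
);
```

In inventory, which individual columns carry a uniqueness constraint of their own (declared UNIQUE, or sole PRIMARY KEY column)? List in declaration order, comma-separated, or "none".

none

- address: no UNIQUE or single-column PK constraint.
- sku: part of a composite PRIMARY KEY — only the tuple is unique, not this column on its own.
- phone: no UNIQUE or single-column PK constraint.
- inventory_id: part of a composite PRIMARY KEY — only the tuple is unique, not this column on its own.
- barcode: no UNIQUE or single-column PK constraint.
- status: part of a composite PRIMARY KEY — only the tuple is unique, not this column on its own.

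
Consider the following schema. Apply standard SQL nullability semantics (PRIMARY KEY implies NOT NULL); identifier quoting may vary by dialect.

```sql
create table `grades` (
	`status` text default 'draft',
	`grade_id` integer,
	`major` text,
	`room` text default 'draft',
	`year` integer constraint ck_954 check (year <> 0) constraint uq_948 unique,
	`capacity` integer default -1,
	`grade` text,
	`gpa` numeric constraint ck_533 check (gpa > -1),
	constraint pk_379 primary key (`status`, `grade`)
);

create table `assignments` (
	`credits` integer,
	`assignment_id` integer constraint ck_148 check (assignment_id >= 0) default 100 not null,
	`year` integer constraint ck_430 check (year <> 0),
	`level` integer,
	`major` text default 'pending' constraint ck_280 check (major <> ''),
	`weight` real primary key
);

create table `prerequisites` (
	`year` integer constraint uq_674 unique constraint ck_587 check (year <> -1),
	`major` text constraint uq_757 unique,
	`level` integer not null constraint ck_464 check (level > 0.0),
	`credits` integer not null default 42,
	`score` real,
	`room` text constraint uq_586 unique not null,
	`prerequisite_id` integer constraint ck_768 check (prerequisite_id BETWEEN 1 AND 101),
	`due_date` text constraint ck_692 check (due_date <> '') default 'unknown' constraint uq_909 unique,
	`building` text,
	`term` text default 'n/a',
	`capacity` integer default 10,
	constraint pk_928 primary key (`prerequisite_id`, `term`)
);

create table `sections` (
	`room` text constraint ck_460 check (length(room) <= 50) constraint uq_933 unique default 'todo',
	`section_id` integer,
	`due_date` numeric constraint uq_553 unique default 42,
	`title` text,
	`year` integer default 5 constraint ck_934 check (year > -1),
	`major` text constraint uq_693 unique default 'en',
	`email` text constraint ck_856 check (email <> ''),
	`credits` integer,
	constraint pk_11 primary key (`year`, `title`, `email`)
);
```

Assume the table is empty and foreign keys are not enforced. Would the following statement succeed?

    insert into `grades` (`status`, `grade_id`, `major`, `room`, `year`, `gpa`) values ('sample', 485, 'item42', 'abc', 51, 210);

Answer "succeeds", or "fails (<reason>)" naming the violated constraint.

fails (NOT NULL on grade)

grade is omitted from the column list and has no DEFAULT, so it would receive NULL.
But grade is part of the PRIMARY KEY (implied NOT NULL).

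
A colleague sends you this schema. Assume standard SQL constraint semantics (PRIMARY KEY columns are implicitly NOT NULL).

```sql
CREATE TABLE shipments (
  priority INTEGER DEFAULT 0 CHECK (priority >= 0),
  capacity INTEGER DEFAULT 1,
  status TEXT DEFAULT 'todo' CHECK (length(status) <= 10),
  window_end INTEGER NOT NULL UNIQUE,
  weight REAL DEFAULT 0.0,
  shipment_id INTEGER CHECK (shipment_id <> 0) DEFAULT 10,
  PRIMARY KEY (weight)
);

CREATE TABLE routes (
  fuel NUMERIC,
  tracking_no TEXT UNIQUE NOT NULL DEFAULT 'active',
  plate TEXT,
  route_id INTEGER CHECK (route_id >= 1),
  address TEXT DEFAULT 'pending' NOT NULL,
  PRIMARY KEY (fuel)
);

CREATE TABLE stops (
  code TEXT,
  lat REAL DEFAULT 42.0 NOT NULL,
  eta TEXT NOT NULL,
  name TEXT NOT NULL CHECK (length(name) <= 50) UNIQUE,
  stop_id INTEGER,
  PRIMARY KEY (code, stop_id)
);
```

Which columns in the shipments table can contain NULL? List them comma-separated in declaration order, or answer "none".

priority, capacity, status, shipment_id

- priority: CHECK does not forbid NULL (a CHECK constraint passes when its expression is NULL) → nullable.
- capacity: DEFAULT only fills an omitted column; an explicit NULL is still allowed → nullable.
- status: CHECK does not forbid NULL (a CHECK constraint passes when its expression is NULL) → nullable.
- window_end: declared NOT NULL → not nullable.
- weight: part of the PRIMARY KEY, which implies NOT NULL → not nullable.
- shipment_id: CHECK does not forbid NULL (a CHECK constraint passes when its expression is NULL) → nullable.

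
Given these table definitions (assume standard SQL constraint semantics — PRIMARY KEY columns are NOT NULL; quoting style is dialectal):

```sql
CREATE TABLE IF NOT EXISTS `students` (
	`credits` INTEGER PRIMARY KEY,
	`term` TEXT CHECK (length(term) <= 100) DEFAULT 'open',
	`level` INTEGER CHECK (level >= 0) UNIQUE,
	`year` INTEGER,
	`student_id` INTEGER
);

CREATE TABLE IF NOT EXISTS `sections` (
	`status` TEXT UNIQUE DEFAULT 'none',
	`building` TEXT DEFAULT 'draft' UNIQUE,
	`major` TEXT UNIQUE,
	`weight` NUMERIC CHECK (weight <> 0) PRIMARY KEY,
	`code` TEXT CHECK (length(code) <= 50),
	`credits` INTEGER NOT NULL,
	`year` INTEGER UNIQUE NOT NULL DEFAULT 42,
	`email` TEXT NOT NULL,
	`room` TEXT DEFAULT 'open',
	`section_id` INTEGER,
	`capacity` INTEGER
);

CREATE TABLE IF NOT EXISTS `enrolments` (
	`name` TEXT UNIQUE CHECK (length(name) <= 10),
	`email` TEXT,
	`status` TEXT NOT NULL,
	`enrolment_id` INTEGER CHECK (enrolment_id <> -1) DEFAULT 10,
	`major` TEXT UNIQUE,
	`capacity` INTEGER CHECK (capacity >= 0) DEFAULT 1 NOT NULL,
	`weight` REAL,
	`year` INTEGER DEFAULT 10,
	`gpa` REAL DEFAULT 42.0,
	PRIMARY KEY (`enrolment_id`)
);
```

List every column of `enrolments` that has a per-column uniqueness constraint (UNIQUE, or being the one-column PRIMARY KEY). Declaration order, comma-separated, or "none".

- name: declared UNIQUE → unique.
- email: no UNIQUE or single-column PK constraint.
- status: no UNIQUE or single-column PK constraint.
- enrolment_id: single-column PRIMARY KEY → unique.
- major: declared UNIQUE → unique.
- capacity: no UNIQUE or single-column PK constraint.
- weight: no UNIQUE or single-column PK constraint.
- year: no UNIQUE or single-column PK constraint.
- gpa: no UNIQUE or single-column PK constraint.

name, enrolment_id, major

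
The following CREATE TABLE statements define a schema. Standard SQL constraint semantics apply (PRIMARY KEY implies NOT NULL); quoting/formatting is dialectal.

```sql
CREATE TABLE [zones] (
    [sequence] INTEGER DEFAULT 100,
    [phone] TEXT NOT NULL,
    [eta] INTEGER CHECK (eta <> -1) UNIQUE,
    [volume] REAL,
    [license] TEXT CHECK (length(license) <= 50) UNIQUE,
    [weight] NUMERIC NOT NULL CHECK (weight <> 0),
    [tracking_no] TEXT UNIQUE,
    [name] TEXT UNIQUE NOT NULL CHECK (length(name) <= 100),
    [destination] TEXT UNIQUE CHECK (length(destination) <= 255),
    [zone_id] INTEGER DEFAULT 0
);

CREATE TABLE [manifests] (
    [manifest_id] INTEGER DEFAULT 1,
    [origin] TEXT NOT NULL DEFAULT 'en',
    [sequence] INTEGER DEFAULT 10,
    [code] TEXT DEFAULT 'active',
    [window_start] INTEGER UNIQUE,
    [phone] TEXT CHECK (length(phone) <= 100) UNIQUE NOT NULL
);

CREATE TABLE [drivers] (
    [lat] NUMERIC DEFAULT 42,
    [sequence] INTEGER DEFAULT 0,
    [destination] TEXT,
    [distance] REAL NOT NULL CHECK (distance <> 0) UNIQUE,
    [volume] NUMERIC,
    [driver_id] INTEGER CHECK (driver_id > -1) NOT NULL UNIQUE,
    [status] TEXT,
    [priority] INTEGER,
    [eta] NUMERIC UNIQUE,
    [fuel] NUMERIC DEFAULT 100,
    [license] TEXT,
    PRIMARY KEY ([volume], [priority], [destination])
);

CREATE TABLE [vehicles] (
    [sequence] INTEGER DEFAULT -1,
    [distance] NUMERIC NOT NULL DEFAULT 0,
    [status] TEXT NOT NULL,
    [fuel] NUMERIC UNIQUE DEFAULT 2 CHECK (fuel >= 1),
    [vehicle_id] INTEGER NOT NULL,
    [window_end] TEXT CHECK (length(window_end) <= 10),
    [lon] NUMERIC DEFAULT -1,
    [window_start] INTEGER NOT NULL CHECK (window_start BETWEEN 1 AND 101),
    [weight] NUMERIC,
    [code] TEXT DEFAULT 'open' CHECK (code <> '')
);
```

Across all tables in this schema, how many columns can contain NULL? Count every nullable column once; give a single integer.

23

zones: 7 nullable (sequence, eta, volume, license, tracking_no, destination, zone_id — PK none and explicit NOT NULL columns excluded).
manifests: 4 nullable (manifest_id, sequence, code, window_start — PK none and explicit NOT NULL columns excluded).
drivers: 6 nullable (lat, sequence, status, eta, fuel, license — PK (volume, priority, destination) and explicit NOT NULL columns excluded).
vehicles: 6 nullable (sequence, fuel, window_end, lon, weight, code — PK none and explicit NOT NULL columns excluded).
Total: 7 + 4 + 6 + 6 = 23.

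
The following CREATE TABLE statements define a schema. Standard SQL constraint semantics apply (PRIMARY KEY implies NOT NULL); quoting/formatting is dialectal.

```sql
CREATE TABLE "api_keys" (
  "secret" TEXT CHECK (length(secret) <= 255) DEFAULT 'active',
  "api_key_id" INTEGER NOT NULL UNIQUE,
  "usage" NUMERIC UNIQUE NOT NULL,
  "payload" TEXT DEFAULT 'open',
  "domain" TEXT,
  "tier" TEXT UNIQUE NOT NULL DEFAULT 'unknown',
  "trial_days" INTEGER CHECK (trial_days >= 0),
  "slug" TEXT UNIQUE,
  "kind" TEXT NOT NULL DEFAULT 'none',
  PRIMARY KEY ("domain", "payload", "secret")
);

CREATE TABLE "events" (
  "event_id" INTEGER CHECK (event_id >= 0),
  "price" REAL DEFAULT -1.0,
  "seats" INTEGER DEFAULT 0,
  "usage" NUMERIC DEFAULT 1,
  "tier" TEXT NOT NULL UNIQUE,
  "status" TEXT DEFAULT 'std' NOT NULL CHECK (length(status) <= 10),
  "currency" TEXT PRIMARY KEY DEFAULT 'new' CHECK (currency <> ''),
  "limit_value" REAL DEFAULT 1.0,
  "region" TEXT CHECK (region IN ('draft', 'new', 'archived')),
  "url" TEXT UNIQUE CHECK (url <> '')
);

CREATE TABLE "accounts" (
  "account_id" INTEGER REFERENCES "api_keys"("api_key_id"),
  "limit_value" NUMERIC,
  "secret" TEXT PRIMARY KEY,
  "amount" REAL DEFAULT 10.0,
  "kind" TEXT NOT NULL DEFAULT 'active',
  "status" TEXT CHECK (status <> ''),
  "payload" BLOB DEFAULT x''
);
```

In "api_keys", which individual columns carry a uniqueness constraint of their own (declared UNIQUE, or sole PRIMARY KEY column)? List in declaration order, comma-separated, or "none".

api_key_id, usage, tier, slug

- secret: part of a composite PRIMARY KEY — only the tuple is unique, not this column on its own.
- api_key_id: declared UNIQUE → unique.
- usage: declared UNIQUE → unique.
- payload: part of a composite PRIMARY KEY — only the tuple is unique, not this column on its own.
- domain: part of a composite PRIMARY KEY — only the tuple is unique, not this column on its own.
- tier: declared UNIQUE → unique.
- trial_days: no UNIQUE or single-column PK constraint.
- slug: declared UNIQUE → unique.
- kind: no UNIQUE or single-column PK constraint.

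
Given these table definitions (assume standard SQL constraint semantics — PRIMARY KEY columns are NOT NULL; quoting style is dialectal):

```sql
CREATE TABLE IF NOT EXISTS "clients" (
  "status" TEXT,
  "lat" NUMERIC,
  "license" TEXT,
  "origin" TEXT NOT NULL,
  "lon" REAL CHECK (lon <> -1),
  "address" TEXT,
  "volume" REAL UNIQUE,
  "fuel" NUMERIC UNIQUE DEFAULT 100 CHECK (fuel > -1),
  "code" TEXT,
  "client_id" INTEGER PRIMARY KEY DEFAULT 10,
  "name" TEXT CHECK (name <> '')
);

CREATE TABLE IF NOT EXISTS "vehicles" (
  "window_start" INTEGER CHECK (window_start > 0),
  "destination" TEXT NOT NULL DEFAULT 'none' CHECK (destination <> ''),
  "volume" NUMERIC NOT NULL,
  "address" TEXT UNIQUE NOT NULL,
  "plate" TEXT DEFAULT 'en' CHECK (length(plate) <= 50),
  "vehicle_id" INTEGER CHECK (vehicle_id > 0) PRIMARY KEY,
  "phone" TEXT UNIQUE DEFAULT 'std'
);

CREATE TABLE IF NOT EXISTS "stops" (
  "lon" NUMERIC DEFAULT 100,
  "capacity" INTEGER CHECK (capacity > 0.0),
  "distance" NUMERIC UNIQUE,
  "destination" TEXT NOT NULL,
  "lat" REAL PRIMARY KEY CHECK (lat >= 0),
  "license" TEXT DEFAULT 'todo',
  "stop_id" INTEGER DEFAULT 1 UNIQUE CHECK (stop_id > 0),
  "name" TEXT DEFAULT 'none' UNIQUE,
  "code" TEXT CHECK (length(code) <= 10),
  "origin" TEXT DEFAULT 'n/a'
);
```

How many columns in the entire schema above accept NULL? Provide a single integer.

20

clients: 9 nullable (status, lat, license, lon, address, volume, fuel, code, name — PK (client_id) and explicit NOT NULL columns excluded).
vehicles: 3 nullable (window_start, plate, phone — PK (vehicle_id) and explicit NOT NULL columns excluded).
stops: 8 nullable (lon, capacity, distance, license, stop_id, name, code, origin — PK (lat) and explicit NOT NULL columns excluded).
Total: 9 + 3 + 8 = 20.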